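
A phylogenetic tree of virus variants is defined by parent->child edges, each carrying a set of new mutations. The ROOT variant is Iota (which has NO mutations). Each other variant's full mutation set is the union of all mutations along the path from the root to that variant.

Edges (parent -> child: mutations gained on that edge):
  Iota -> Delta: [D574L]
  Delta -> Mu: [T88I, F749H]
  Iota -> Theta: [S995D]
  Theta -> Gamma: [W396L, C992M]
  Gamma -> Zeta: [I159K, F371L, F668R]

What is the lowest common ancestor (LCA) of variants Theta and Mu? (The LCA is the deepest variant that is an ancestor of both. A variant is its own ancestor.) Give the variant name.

Answer: Iota

Derivation:
Path from root to Theta: Iota -> Theta
  ancestors of Theta: {Iota, Theta}
Path from root to Mu: Iota -> Delta -> Mu
  ancestors of Mu: {Iota, Delta, Mu}
Common ancestors: {Iota}
Walk up from Mu: Mu (not in ancestors of Theta), Delta (not in ancestors of Theta), Iota (in ancestors of Theta)
Deepest common ancestor (LCA) = Iota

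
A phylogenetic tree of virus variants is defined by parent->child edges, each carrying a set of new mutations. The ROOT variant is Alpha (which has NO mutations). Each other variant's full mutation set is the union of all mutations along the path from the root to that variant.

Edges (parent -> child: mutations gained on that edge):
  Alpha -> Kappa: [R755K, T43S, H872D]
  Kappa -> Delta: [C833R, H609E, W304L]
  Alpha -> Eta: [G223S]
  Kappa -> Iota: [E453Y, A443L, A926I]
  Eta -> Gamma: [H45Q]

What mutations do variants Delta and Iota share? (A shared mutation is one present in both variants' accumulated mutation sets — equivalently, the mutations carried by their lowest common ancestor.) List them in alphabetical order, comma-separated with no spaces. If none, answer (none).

Answer: H872D,R755K,T43S

Derivation:
Accumulating mutations along path to Delta:
  At Alpha: gained [] -> total []
  At Kappa: gained ['R755K', 'T43S', 'H872D'] -> total ['H872D', 'R755K', 'T43S']
  At Delta: gained ['C833R', 'H609E', 'W304L'] -> total ['C833R', 'H609E', 'H872D', 'R755K', 'T43S', 'W304L']
Mutations(Delta) = ['C833R', 'H609E', 'H872D', 'R755K', 'T43S', 'W304L']
Accumulating mutations along path to Iota:
  At Alpha: gained [] -> total []
  At Kappa: gained ['R755K', 'T43S', 'H872D'] -> total ['H872D', 'R755K', 'T43S']
  At Iota: gained ['E453Y', 'A443L', 'A926I'] -> total ['A443L', 'A926I', 'E453Y', 'H872D', 'R755K', 'T43S']
Mutations(Iota) = ['A443L', 'A926I', 'E453Y', 'H872D', 'R755K', 'T43S']
Intersection: ['C833R', 'H609E', 'H872D', 'R755K', 'T43S', 'W304L'] ∩ ['A443L', 'A926I', 'E453Y', 'H872D', 'R755K', 'T43S'] = ['H872D', 'R755K', 'T43S']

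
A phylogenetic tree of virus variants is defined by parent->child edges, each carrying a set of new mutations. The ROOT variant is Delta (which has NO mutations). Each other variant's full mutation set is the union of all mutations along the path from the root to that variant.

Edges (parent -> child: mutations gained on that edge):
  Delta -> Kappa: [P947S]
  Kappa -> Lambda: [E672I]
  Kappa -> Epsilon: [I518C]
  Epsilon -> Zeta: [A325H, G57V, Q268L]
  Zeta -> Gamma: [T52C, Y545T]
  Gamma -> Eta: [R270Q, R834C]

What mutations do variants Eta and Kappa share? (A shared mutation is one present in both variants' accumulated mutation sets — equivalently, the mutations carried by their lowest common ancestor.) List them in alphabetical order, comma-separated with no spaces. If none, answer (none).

Answer: P947S

Derivation:
Accumulating mutations along path to Eta:
  At Delta: gained [] -> total []
  At Kappa: gained ['P947S'] -> total ['P947S']
  At Epsilon: gained ['I518C'] -> total ['I518C', 'P947S']
  At Zeta: gained ['A325H', 'G57V', 'Q268L'] -> total ['A325H', 'G57V', 'I518C', 'P947S', 'Q268L']
  At Gamma: gained ['T52C', 'Y545T'] -> total ['A325H', 'G57V', 'I518C', 'P947S', 'Q268L', 'T52C', 'Y545T']
  At Eta: gained ['R270Q', 'R834C'] -> total ['A325H', 'G57V', 'I518C', 'P947S', 'Q268L', 'R270Q', 'R834C', 'T52C', 'Y545T']
Mutations(Eta) = ['A325H', 'G57V', 'I518C', 'P947S', 'Q268L', 'R270Q', 'R834C', 'T52C', 'Y545T']
Accumulating mutations along path to Kappa:
  At Delta: gained [] -> total []
  At Kappa: gained ['P947S'] -> total ['P947S']
Mutations(Kappa) = ['P947S']
Intersection: ['A325H', 'G57V', 'I518C', 'P947S', 'Q268L', 'R270Q', 'R834C', 'T52C', 'Y545T'] ∩ ['P947S'] = ['P947S']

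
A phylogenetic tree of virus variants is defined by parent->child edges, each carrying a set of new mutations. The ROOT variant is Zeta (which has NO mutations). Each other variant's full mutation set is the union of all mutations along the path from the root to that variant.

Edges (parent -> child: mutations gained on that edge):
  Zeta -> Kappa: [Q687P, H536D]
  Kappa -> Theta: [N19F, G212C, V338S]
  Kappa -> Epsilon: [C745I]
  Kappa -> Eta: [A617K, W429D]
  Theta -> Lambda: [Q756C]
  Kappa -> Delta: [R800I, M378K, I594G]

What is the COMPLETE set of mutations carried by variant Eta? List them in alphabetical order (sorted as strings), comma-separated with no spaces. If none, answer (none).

At Zeta: gained [] -> total []
At Kappa: gained ['Q687P', 'H536D'] -> total ['H536D', 'Q687P']
At Eta: gained ['A617K', 'W429D'] -> total ['A617K', 'H536D', 'Q687P', 'W429D']

Answer: A617K,H536D,Q687P,W429D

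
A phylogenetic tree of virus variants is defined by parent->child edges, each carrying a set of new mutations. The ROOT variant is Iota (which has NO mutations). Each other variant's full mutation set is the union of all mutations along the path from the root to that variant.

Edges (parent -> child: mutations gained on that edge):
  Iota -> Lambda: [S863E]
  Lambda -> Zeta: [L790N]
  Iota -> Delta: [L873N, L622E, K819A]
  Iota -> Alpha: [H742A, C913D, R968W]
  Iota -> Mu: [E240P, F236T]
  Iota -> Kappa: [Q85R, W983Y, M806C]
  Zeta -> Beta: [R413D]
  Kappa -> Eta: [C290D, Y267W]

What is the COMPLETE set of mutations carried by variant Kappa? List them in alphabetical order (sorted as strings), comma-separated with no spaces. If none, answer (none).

Answer: M806C,Q85R,W983Y

Derivation:
At Iota: gained [] -> total []
At Kappa: gained ['Q85R', 'W983Y', 'M806C'] -> total ['M806C', 'Q85R', 'W983Y']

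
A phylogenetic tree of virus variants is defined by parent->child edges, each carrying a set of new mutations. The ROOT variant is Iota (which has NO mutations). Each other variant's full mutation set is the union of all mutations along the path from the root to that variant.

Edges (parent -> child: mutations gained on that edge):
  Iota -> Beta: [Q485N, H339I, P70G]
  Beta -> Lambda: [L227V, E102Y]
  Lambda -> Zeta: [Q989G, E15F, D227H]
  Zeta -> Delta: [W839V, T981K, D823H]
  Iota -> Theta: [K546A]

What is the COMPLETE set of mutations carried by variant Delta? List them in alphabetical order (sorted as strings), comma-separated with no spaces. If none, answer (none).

At Iota: gained [] -> total []
At Beta: gained ['Q485N', 'H339I', 'P70G'] -> total ['H339I', 'P70G', 'Q485N']
At Lambda: gained ['L227V', 'E102Y'] -> total ['E102Y', 'H339I', 'L227V', 'P70G', 'Q485N']
At Zeta: gained ['Q989G', 'E15F', 'D227H'] -> total ['D227H', 'E102Y', 'E15F', 'H339I', 'L227V', 'P70G', 'Q485N', 'Q989G']
At Delta: gained ['W839V', 'T981K', 'D823H'] -> total ['D227H', 'D823H', 'E102Y', 'E15F', 'H339I', 'L227V', 'P70G', 'Q485N', 'Q989G', 'T981K', 'W839V']

Answer: D227H,D823H,E102Y,E15F,H339I,L227V,P70G,Q485N,Q989G,T981K,W839V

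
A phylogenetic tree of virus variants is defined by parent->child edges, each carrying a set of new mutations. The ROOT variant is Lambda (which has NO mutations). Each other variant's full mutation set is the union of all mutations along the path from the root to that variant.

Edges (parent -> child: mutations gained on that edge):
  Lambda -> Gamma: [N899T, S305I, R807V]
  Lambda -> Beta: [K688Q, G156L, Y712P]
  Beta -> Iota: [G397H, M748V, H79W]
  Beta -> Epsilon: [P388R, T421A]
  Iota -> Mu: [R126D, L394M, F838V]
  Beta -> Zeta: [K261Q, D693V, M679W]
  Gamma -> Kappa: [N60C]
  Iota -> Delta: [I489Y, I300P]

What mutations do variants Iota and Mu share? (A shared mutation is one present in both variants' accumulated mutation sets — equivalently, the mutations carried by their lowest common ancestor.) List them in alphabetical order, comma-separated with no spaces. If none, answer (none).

Answer: G156L,G397H,H79W,K688Q,M748V,Y712P

Derivation:
Accumulating mutations along path to Iota:
  At Lambda: gained [] -> total []
  At Beta: gained ['K688Q', 'G156L', 'Y712P'] -> total ['G156L', 'K688Q', 'Y712P']
  At Iota: gained ['G397H', 'M748V', 'H79W'] -> total ['G156L', 'G397H', 'H79W', 'K688Q', 'M748V', 'Y712P']
Mutations(Iota) = ['G156L', 'G397H', 'H79W', 'K688Q', 'M748V', 'Y712P']
Accumulating mutations along path to Mu:
  At Lambda: gained [] -> total []
  At Beta: gained ['K688Q', 'G156L', 'Y712P'] -> total ['G156L', 'K688Q', 'Y712P']
  At Iota: gained ['G397H', 'M748V', 'H79W'] -> total ['G156L', 'G397H', 'H79W', 'K688Q', 'M748V', 'Y712P']
  At Mu: gained ['R126D', 'L394M', 'F838V'] -> total ['F838V', 'G156L', 'G397H', 'H79W', 'K688Q', 'L394M', 'M748V', 'R126D', 'Y712P']
Mutations(Mu) = ['F838V', 'G156L', 'G397H', 'H79W', 'K688Q', 'L394M', 'M748V', 'R126D', 'Y712P']
Intersection: ['G156L', 'G397H', 'H79W', 'K688Q', 'M748V', 'Y712P'] ∩ ['F838V', 'G156L', 'G397H', 'H79W', 'K688Q', 'L394M', 'M748V', 'R126D', 'Y712P'] = ['G156L', 'G397H', 'H79W', 'K688Q', 'M748V', 'Y712P']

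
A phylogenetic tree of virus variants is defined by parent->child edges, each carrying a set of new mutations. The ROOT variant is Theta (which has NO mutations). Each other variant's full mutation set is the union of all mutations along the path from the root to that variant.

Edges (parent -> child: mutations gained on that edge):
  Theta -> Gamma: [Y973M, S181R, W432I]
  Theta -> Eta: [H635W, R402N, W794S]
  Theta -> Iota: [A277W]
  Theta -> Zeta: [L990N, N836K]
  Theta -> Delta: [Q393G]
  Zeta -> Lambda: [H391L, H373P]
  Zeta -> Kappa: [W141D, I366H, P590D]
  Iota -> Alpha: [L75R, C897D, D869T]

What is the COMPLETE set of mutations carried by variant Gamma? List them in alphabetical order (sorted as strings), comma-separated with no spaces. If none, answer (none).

At Theta: gained [] -> total []
At Gamma: gained ['Y973M', 'S181R', 'W432I'] -> total ['S181R', 'W432I', 'Y973M']

Answer: S181R,W432I,Y973M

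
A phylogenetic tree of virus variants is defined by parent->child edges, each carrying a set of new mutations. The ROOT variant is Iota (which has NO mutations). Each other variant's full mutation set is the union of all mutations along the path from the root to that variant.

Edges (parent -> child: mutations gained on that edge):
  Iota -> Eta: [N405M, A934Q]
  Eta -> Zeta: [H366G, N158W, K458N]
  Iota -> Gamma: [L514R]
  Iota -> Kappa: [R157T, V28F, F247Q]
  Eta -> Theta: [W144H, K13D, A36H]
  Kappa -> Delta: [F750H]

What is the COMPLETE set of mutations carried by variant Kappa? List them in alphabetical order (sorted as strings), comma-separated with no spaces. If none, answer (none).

Answer: F247Q,R157T,V28F

Derivation:
At Iota: gained [] -> total []
At Kappa: gained ['R157T', 'V28F', 'F247Q'] -> total ['F247Q', 'R157T', 'V28F']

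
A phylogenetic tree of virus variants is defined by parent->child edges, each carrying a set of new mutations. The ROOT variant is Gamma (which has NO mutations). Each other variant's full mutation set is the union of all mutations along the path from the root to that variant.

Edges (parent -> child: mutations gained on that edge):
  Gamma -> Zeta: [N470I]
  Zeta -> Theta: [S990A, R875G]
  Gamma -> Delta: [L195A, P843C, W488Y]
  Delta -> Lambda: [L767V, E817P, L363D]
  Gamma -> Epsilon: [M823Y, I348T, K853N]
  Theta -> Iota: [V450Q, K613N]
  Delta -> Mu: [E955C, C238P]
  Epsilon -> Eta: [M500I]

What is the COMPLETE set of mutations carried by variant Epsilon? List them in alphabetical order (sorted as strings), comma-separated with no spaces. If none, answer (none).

At Gamma: gained [] -> total []
At Epsilon: gained ['M823Y', 'I348T', 'K853N'] -> total ['I348T', 'K853N', 'M823Y']

Answer: I348T,K853N,M823Y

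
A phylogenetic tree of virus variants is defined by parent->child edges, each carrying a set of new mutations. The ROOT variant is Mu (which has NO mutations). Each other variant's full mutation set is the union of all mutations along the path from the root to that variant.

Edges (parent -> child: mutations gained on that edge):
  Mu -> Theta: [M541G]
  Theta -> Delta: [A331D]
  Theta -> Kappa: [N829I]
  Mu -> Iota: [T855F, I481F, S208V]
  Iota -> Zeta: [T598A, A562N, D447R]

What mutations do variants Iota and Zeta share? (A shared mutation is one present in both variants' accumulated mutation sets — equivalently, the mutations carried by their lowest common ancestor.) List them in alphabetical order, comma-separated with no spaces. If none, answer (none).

Answer: I481F,S208V,T855F

Derivation:
Accumulating mutations along path to Iota:
  At Mu: gained [] -> total []
  At Iota: gained ['T855F', 'I481F', 'S208V'] -> total ['I481F', 'S208V', 'T855F']
Mutations(Iota) = ['I481F', 'S208V', 'T855F']
Accumulating mutations along path to Zeta:
  At Mu: gained [] -> total []
  At Iota: gained ['T855F', 'I481F', 'S208V'] -> total ['I481F', 'S208V', 'T855F']
  At Zeta: gained ['T598A', 'A562N', 'D447R'] -> total ['A562N', 'D447R', 'I481F', 'S208V', 'T598A', 'T855F']
Mutations(Zeta) = ['A562N', 'D447R', 'I481F', 'S208V', 'T598A', 'T855F']
Intersection: ['I481F', 'S208V', 'T855F'] ∩ ['A562N', 'D447R', 'I481F', 'S208V', 'T598A', 'T855F'] = ['I481F', 'S208V', 'T855F']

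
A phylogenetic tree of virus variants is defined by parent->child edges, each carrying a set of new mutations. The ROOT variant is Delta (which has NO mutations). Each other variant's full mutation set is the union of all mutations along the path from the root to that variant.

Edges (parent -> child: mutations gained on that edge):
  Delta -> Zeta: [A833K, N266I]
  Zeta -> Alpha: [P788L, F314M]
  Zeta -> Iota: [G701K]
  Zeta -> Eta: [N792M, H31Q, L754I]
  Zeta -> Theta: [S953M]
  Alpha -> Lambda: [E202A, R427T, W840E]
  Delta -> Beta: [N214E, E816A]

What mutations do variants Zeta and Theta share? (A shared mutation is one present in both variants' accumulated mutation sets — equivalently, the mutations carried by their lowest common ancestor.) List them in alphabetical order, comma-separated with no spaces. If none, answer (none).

Answer: A833K,N266I

Derivation:
Accumulating mutations along path to Zeta:
  At Delta: gained [] -> total []
  At Zeta: gained ['A833K', 'N266I'] -> total ['A833K', 'N266I']
Mutations(Zeta) = ['A833K', 'N266I']
Accumulating mutations along path to Theta:
  At Delta: gained [] -> total []
  At Zeta: gained ['A833K', 'N266I'] -> total ['A833K', 'N266I']
  At Theta: gained ['S953M'] -> total ['A833K', 'N266I', 'S953M']
Mutations(Theta) = ['A833K', 'N266I', 'S953M']
Intersection: ['A833K', 'N266I'] ∩ ['A833K', 'N266I', 'S953M'] = ['A833K', 'N266I']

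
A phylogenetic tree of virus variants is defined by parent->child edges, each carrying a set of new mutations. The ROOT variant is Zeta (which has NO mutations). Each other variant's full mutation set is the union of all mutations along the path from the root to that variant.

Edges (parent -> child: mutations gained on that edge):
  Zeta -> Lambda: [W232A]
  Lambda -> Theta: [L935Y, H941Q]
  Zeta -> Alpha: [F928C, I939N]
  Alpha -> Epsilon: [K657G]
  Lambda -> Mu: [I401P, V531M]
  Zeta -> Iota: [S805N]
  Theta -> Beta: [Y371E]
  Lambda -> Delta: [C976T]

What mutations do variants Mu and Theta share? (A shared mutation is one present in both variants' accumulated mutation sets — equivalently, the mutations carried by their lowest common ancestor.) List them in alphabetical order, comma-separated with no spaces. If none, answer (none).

Answer: W232A

Derivation:
Accumulating mutations along path to Mu:
  At Zeta: gained [] -> total []
  At Lambda: gained ['W232A'] -> total ['W232A']
  At Mu: gained ['I401P', 'V531M'] -> total ['I401P', 'V531M', 'W232A']
Mutations(Mu) = ['I401P', 'V531M', 'W232A']
Accumulating mutations along path to Theta:
  At Zeta: gained [] -> total []
  At Lambda: gained ['W232A'] -> total ['W232A']
  At Theta: gained ['L935Y', 'H941Q'] -> total ['H941Q', 'L935Y', 'W232A']
Mutations(Theta) = ['H941Q', 'L935Y', 'W232A']
Intersection: ['I401P', 'V531M', 'W232A'] ∩ ['H941Q', 'L935Y', 'W232A'] = ['W232A']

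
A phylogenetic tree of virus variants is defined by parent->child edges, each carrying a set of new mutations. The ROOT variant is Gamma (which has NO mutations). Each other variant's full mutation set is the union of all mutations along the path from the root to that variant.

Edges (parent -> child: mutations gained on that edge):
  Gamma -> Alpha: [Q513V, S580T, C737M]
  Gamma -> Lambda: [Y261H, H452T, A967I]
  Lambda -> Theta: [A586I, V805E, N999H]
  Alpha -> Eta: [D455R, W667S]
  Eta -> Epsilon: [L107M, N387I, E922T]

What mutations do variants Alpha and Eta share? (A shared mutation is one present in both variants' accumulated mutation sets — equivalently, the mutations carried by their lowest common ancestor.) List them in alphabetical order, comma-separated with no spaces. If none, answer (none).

Accumulating mutations along path to Alpha:
  At Gamma: gained [] -> total []
  At Alpha: gained ['Q513V', 'S580T', 'C737M'] -> total ['C737M', 'Q513V', 'S580T']
Mutations(Alpha) = ['C737M', 'Q513V', 'S580T']
Accumulating mutations along path to Eta:
  At Gamma: gained [] -> total []
  At Alpha: gained ['Q513V', 'S580T', 'C737M'] -> total ['C737M', 'Q513V', 'S580T']
  At Eta: gained ['D455R', 'W667S'] -> total ['C737M', 'D455R', 'Q513V', 'S580T', 'W667S']
Mutations(Eta) = ['C737M', 'D455R', 'Q513V', 'S580T', 'W667S']
Intersection: ['C737M', 'Q513V', 'S580T'] ∩ ['C737M', 'D455R', 'Q513V', 'S580T', 'W667S'] = ['C737M', 'Q513V', 'S580T']

Answer: C737M,Q513V,S580T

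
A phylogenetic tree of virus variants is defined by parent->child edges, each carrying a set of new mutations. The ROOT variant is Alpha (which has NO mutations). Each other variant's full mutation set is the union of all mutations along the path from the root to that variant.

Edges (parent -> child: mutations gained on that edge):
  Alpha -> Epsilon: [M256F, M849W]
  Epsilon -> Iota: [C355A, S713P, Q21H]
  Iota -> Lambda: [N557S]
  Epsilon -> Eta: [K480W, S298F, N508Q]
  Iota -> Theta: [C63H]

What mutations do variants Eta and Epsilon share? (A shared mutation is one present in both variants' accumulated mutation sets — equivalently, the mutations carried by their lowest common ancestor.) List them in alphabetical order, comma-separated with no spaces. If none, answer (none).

Answer: M256F,M849W

Derivation:
Accumulating mutations along path to Eta:
  At Alpha: gained [] -> total []
  At Epsilon: gained ['M256F', 'M849W'] -> total ['M256F', 'M849W']
  At Eta: gained ['K480W', 'S298F', 'N508Q'] -> total ['K480W', 'M256F', 'M849W', 'N508Q', 'S298F']
Mutations(Eta) = ['K480W', 'M256F', 'M849W', 'N508Q', 'S298F']
Accumulating mutations along path to Epsilon:
  At Alpha: gained [] -> total []
  At Epsilon: gained ['M256F', 'M849W'] -> total ['M256F', 'M849W']
Mutations(Epsilon) = ['M256F', 'M849W']
Intersection: ['K480W', 'M256F', 'M849W', 'N508Q', 'S298F'] ∩ ['M256F', 'M849W'] = ['M256F', 'M849W']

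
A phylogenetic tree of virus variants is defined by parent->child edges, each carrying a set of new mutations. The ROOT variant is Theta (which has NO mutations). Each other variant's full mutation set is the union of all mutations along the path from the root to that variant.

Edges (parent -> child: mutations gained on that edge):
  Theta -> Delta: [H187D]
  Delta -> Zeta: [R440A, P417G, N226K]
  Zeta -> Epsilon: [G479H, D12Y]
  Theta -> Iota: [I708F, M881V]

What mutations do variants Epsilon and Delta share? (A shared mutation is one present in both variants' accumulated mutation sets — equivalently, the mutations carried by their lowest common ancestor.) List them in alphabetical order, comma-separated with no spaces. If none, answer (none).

Accumulating mutations along path to Epsilon:
  At Theta: gained [] -> total []
  At Delta: gained ['H187D'] -> total ['H187D']
  At Zeta: gained ['R440A', 'P417G', 'N226K'] -> total ['H187D', 'N226K', 'P417G', 'R440A']
  At Epsilon: gained ['G479H', 'D12Y'] -> total ['D12Y', 'G479H', 'H187D', 'N226K', 'P417G', 'R440A']
Mutations(Epsilon) = ['D12Y', 'G479H', 'H187D', 'N226K', 'P417G', 'R440A']
Accumulating mutations along path to Delta:
  At Theta: gained [] -> total []
  At Delta: gained ['H187D'] -> total ['H187D']
Mutations(Delta) = ['H187D']
Intersection: ['D12Y', 'G479H', 'H187D', 'N226K', 'P417G', 'R440A'] ∩ ['H187D'] = ['H187D']

Answer: H187D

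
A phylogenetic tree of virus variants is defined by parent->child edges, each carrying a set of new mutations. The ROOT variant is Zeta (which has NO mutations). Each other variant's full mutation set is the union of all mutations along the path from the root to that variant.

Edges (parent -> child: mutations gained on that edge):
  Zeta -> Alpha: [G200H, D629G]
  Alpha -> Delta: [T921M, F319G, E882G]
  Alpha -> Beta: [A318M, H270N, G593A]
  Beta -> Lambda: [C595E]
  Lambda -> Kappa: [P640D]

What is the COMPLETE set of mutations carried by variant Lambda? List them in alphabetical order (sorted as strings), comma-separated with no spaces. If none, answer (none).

Answer: A318M,C595E,D629G,G200H,G593A,H270N

Derivation:
At Zeta: gained [] -> total []
At Alpha: gained ['G200H', 'D629G'] -> total ['D629G', 'G200H']
At Beta: gained ['A318M', 'H270N', 'G593A'] -> total ['A318M', 'D629G', 'G200H', 'G593A', 'H270N']
At Lambda: gained ['C595E'] -> total ['A318M', 'C595E', 'D629G', 'G200H', 'G593A', 'H270N']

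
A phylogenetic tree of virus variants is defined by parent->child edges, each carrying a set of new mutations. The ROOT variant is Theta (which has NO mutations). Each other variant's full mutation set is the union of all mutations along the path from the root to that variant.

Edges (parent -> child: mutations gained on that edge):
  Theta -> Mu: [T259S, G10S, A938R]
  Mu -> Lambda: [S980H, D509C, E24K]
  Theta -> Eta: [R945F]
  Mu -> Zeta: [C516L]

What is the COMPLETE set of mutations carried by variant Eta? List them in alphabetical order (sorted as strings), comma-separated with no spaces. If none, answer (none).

At Theta: gained [] -> total []
At Eta: gained ['R945F'] -> total ['R945F']

Answer: R945F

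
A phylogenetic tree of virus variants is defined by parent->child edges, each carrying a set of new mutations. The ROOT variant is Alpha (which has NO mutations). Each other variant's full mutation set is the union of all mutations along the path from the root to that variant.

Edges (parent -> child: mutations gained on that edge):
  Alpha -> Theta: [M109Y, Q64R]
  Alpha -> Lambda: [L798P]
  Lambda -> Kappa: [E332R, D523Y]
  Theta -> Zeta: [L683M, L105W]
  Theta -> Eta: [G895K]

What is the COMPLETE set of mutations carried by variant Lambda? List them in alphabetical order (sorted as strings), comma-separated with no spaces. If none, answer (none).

At Alpha: gained [] -> total []
At Lambda: gained ['L798P'] -> total ['L798P']

Answer: L798P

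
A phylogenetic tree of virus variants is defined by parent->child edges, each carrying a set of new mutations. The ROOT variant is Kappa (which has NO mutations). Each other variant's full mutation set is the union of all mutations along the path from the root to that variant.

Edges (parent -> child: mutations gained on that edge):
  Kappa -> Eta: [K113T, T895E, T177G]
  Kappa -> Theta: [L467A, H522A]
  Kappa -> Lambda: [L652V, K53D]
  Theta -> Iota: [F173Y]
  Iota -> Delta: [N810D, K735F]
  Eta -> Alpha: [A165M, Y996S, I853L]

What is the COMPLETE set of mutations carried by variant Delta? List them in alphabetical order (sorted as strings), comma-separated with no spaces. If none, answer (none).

At Kappa: gained [] -> total []
At Theta: gained ['L467A', 'H522A'] -> total ['H522A', 'L467A']
At Iota: gained ['F173Y'] -> total ['F173Y', 'H522A', 'L467A']
At Delta: gained ['N810D', 'K735F'] -> total ['F173Y', 'H522A', 'K735F', 'L467A', 'N810D']

Answer: F173Y,H522A,K735F,L467A,N810D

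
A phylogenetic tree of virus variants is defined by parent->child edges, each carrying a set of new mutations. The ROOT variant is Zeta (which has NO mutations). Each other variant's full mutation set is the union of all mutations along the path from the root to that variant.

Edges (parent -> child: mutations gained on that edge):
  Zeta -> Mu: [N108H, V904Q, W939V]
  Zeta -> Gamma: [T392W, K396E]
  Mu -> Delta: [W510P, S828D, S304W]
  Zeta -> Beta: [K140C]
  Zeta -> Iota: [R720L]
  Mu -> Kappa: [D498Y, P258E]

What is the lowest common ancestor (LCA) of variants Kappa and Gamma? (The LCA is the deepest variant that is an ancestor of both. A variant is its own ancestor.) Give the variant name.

Answer: Zeta

Derivation:
Path from root to Kappa: Zeta -> Mu -> Kappa
  ancestors of Kappa: {Zeta, Mu, Kappa}
Path from root to Gamma: Zeta -> Gamma
  ancestors of Gamma: {Zeta, Gamma}
Common ancestors: {Zeta}
Walk up from Gamma: Gamma (not in ancestors of Kappa), Zeta (in ancestors of Kappa)
Deepest common ancestor (LCA) = Zeta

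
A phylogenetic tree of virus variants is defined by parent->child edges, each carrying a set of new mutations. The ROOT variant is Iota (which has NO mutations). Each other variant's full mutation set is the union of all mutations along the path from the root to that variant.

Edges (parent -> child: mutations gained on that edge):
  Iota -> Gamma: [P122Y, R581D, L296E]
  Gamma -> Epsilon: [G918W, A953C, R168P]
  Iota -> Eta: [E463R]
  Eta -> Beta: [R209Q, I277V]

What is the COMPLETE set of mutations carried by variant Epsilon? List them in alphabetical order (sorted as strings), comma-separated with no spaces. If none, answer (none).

Answer: A953C,G918W,L296E,P122Y,R168P,R581D

Derivation:
At Iota: gained [] -> total []
At Gamma: gained ['P122Y', 'R581D', 'L296E'] -> total ['L296E', 'P122Y', 'R581D']
At Epsilon: gained ['G918W', 'A953C', 'R168P'] -> total ['A953C', 'G918W', 'L296E', 'P122Y', 'R168P', 'R581D']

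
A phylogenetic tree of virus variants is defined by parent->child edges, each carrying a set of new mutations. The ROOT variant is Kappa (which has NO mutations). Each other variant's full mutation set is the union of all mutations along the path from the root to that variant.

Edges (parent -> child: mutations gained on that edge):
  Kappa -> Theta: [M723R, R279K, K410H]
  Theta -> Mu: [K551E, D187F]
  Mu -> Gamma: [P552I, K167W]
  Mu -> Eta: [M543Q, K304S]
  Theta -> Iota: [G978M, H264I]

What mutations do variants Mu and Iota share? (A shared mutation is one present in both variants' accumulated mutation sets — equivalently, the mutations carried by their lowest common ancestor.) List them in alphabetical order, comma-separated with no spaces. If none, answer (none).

Accumulating mutations along path to Mu:
  At Kappa: gained [] -> total []
  At Theta: gained ['M723R', 'R279K', 'K410H'] -> total ['K410H', 'M723R', 'R279K']
  At Mu: gained ['K551E', 'D187F'] -> total ['D187F', 'K410H', 'K551E', 'M723R', 'R279K']
Mutations(Mu) = ['D187F', 'K410H', 'K551E', 'M723R', 'R279K']
Accumulating mutations along path to Iota:
  At Kappa: gained [] -> total []
  At Theta: gained ['M723R', 'R279K', 'K410H'] -> total ['K410H', 'M723R', 'R279K']
  At Iota: gained ['G978M', 'H264I'] -> total ['G978M', 'H264I', 'K410H', 'M723R', 'R279K']
Mutations(Iota) = ['G978M', 'H264I', 'K410H', 'M723R', 'R279K']
Intersection: ['D187F', 'K410H', 'K551E', 'M723R', 'R279K'] ∩ ['G978M', 'H264I', 'K410H', 'M723R', 'R279K'] = ['K410H', 'M723R', 'R279K']

Answer: K410H,M723R,R279K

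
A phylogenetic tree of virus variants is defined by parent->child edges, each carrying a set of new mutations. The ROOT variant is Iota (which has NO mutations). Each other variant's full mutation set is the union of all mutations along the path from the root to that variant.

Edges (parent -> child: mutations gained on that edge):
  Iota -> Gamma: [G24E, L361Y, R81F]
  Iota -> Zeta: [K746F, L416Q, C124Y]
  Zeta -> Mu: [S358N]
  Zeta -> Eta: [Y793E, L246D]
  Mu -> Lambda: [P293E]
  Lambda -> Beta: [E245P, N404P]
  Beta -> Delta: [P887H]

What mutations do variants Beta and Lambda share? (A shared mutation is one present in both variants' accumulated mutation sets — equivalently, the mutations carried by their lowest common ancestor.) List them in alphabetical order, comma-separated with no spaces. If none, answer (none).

Answer: C124Y,K746F,L416Q,P293E,S358N

Derivation:
Accumulating mutations along path to Beta:
  At Iota: gained [] -> total []
  At Zeta: gained ['K746F', 'L416Q', 'C124Y'] -> total ['C124Y', 'K746F', 'L416Q']
  At Mu: gained ['S358N'] -> total ['C124Y', 'K746F', 'L416Q', 'S358N']
  At Lambda: gained ['P293E'] -> total ['C124Y', 'K746F', 'L416Q', 'P293E', 'S358N']
  At Beta: gained ['E245P', 'N404P'] -> total ['C124Y', 'E245P', 'K746F', 'L416Q', 'N404P', 'P293E', 'S358N']
Mutations(Beta) = ['C124Y', 'E245P', 'K746F', 'L416Q', 'N404P', 'P293E', 'S358N']
Accumulating mutations along path to Lambda:
  At Iota: gained [] -> total []
  At Zeta: gained ['K746F', 'L416Q', 'C124Y'] -> total ['C124Y', 'K746F', 'L416Q']
  At Mu: gained ['S358N'] -> total ['C124Y', 'K746F', 'L416Q', 'S358N']
  At Lambda: gained ['P293E'] -> total ['C124Y', 'K746F', 'L416Q', 'P293E', 'S358N']
Mutations(Lambda) = ['C124Y', 'K746F', 'L416Q', 'P293E', 'S358N']
Intersection: ['C124Y', 'E245P', 'K746F', 'L416Q', 'N404P', 'P293E', 'S358N'] ∩ ['C124Y', 'K746F', 'L416Q', 'P293E', 'S358N'] = ['C124Y', 'K746F', 'L416Q', 'P293E', 'S358N']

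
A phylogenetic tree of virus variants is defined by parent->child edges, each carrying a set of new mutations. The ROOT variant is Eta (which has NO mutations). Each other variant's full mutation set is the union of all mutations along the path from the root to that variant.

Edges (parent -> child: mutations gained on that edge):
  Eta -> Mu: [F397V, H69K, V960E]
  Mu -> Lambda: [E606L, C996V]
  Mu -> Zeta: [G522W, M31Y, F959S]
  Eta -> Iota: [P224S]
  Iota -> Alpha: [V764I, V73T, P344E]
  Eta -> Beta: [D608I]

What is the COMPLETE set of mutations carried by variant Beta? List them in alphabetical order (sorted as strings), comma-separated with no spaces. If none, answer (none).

Answer: D608I

Derivation:
At Eta: gained [] -> total []
At Beta: gained ['D608I'] -> total ['D608I']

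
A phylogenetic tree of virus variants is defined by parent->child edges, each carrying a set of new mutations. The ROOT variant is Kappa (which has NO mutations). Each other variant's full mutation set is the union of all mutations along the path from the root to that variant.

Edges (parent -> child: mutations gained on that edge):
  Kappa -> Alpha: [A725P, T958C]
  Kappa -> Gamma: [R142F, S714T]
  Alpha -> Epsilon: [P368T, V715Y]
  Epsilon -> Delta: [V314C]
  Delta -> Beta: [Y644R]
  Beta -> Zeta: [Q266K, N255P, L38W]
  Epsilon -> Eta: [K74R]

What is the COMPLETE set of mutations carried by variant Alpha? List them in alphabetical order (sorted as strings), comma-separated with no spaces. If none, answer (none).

At Kappa: gained [] -> total []
At Alpha: gained ['A725P', 'T958C'] -> total ['A725P', 'T958C']

Answer: A725P,T958C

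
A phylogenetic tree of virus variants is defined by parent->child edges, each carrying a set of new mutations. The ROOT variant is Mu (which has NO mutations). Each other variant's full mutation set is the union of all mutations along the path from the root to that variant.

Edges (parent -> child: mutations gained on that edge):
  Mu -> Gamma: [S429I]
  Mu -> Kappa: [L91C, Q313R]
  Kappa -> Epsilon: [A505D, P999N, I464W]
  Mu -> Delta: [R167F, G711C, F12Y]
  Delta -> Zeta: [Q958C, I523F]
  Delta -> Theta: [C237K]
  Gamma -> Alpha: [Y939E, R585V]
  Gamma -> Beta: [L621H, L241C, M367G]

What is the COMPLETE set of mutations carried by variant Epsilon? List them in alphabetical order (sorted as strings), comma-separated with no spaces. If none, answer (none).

At Mu: gained [] -> total []
At Kappa: gained ['L91C', 'Q313R'] -> total ['L91C', 'Q313R']
At Epsilon: gained ['A505D', 'P999N', 'I464W'] -> total ['A505D', 'I464W', 'L91C', 'P999N', 'Q313R']

Answer: A505D,I464W,L91C,P999N,Q313R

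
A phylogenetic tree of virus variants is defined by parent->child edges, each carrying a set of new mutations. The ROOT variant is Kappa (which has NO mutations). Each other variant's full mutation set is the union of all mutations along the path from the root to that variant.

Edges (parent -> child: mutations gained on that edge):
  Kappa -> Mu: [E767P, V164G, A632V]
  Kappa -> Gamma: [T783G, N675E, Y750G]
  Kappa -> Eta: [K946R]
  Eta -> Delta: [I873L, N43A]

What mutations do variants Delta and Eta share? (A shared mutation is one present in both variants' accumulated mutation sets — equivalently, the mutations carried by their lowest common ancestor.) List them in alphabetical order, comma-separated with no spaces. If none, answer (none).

Accumulating mutations along path to Delta:
  At Kappa: gained [] -> total []
  At Eta: gained ['K946R'] -> total ['K946R']
  At Delta: gained ['I873L', 'N43A'] -> total ['I873L', 'K946R', 'N43A']
Mutations(Delta) = ['I873L', 'K946R', 'N43A']
Accumulating mutations along path to Eta:
  At Kappa: gained [] -> total []
  At Eta: gained ['K946R'] -> total ['K946R']
Mutations(Eta) = ['K946R']
Intersection: ['I873L', 'K946R', 'N43A'] ∩ ['K946R'] = ['K946R']

Answer: K946R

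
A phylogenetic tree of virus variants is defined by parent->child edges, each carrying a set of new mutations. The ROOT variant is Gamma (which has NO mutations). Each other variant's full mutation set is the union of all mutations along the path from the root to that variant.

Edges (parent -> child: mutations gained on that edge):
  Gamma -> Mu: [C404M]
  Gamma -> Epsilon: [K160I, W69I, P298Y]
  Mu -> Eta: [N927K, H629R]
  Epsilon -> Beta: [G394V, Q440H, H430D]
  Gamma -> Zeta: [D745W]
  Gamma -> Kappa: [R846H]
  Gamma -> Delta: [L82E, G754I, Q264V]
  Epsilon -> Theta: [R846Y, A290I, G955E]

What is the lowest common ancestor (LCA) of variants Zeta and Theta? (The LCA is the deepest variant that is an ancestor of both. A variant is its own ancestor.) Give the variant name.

Path from root to Zeta: Gamma -> Zeta
  ancestors of Zeta: {Gamma, Zeta}
Path from root to Theta: Gamma -> Epsilon -> Theta
  ancestors of Theta: {Gamma, Epsilon, Theta}
Common ancestors: {Gamma}
Walk up from Theta: Theta (not in ancestors of Zeta), Epsilon (not in ancestors of Zeta), Gamma (in ancestors of Zeta)
Deepest common ancestor (LCA) = Gamma

Answer: Gamma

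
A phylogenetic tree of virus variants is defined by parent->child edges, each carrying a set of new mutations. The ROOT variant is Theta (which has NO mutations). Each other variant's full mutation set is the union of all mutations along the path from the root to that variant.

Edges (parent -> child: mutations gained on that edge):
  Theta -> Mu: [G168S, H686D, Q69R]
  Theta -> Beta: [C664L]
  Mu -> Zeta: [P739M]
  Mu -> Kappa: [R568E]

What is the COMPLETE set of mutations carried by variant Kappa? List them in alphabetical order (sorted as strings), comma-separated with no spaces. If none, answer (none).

Answer: G168S,H686D,Q69R,R568E

Derivation:
At Theta: gained [] -> total []
At Mu: gained ['G168S', 'H686D', 'Q69R'] -> total ['G168S', 'H686D', 'Q69R']
At Kappa: gained ['R568E'] -> total ['G168S', 'H686D', 'Q69R', 'R568E']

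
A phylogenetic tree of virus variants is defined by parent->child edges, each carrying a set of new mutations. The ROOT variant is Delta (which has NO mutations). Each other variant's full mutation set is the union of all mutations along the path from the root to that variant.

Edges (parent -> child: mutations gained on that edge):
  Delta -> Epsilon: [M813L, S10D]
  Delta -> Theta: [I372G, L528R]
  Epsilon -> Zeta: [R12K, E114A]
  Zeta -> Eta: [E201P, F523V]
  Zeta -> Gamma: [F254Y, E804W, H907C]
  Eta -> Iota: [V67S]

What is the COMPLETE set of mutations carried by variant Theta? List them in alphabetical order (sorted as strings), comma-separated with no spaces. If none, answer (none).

At Delta: gained [] -> total []
At Theta: gained ['I372G', 'L528R'] -> total ['I372G', 'L528R']

Answer: I372G,L528R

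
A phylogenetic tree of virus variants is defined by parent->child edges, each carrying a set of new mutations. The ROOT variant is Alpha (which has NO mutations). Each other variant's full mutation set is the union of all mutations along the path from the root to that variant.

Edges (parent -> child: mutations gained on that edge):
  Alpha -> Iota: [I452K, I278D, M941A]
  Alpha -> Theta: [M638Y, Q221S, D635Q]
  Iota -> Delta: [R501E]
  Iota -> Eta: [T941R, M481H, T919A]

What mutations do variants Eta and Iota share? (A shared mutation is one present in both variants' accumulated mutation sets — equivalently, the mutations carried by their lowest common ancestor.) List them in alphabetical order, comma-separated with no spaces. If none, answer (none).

Accumulating mutations along path to Eta:
  At Alpha: gained [] -> total []
  At Iota: gained ['I452K', 'I278D', 'M941A'] -> total ['I278D', 'I452K', 'M941A']
  At Eta: gained ['T941R', 'M481H', 'T919A'] -> total ['I278D', 'I452K', 'M481H', 'M941A', 'T919A', 'T941R']
Mutations(Eta) = ['I278D', 'I452K', 'M481H', 'M941A', 'T919A', 'T941R']
Accumulating mutations along path to Iota:
  At Alpha: gained [] -> total []
  At Iota: gained ['I452K', 'I278D', 'M941A'] -> total ['I278D', 'I452K', 'M941A']
Mutations(Iota) = ['I278D', 'I452K', 'M941A']
Intersection: ['I278D', 'I452K', 'M481H', 'M941A', 'T919A', 'T941R'] ∩ ['I278D', 'I452K', 'M941A'] = ['I278D', 'I452K', 'M941A']

Answer: I278D,I452K,M941A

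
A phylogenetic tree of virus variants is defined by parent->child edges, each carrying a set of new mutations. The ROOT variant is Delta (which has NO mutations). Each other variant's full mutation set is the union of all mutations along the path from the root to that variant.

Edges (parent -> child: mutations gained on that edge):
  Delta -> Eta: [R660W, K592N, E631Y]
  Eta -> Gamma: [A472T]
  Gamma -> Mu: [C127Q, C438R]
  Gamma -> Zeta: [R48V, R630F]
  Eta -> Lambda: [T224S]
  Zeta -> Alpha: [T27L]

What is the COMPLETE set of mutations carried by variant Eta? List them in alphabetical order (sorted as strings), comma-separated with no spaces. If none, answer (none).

At Delta: gained [] -> total []
At Eta: gained ['R660W', 'K592N', 'E631Y'] -> total ['E631Y', 'K592N', 'R660W']

Answer: E631Y,K592N,R660W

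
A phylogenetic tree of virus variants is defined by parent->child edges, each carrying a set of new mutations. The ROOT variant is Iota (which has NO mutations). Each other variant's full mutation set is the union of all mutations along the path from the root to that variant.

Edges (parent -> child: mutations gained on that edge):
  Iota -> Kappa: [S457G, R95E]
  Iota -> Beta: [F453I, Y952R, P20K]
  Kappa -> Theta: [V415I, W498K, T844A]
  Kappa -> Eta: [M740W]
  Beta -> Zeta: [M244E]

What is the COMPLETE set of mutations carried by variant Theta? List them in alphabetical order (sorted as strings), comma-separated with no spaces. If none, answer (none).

At Iota: gained [] -> total []
At Kappa: gained ['S457G', 'R95E'] -> total ['R95E', 'S457G']
At Theta: gained ['V415I', 'W498K', 'T844A'] -> total ['R95E', 'S457G', 'T844A', 'V415I', 'W498K']

Answer: R95E,S457G,T844A,V415I,W498K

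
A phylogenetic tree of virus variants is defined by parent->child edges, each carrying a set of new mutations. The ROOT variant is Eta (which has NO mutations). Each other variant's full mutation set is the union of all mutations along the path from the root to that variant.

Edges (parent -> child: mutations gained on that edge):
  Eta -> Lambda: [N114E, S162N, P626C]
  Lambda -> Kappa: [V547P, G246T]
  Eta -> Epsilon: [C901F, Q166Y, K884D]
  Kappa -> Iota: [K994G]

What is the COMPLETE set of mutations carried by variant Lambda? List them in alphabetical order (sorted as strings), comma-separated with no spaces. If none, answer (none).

Answer: N114E,P626C,S162N

Derivation:
At Eta: gained [] -> total []
At Lambda: gained ['N114E', 'S162N', 'P626C'] -> total ['N114E', 'P626C', 'S162N']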